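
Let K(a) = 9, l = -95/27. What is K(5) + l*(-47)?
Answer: 4708/27 ≈ 174.37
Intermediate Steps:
l = -95/27 (l = -95*1/27 = -95/27 ≈ -3.5185)
K(5) + l*(-47) = 9 - 95/27*(-47) = 9 + 4465/27 = 4708/27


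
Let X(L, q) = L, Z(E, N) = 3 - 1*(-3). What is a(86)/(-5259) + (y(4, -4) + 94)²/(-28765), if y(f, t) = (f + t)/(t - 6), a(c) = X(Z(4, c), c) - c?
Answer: -44167324/151275135 ≈ -0.29197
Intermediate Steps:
Z(E, N) = 6 (Z(E, N) = 3 + 3 = 6)
a(c) = 6 - c
y(f, t) = (f + t)/(-6 + t)
a(86)/(-5259) + (y(4, -4) + 94)²/(-28765) = (6 - 1*86)/(-5259) + ((4 - 4)/(-6 - 4) + 94)²/(-28765) = (6 - 86)*(-1/5259) + (0/(-10) + 94)²*(-1/28765) = -80*(-1/5259) + (-⅒*0 + 94)²*(-1/28765) = 80/5259 + (0 + 94)²*(-1/28765) = 80/5259 + 94²*(-1/28765) = 80/5259 + 8836*(-1/28765) = 80/5259 - 8836/28765 = -44167324/151275135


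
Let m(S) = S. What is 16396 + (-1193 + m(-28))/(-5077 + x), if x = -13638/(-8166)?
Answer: 37752475095/2302508 ≈ 16396.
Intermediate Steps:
x = 2273/1361 (x = -13638*(-1/8166) = 2273/1361 ≈ 1.6701)
16396 + (-1193 + m(-28))/(-5077 + x) = 16396 + (-1193 - 28)/(-5077 + 2273/1361) = 16396 - 1221/(-6907524/1361) = 16396 - 1221*(-1361/6907524) = 16396 + 553927/2302508 = 37752475095/2302508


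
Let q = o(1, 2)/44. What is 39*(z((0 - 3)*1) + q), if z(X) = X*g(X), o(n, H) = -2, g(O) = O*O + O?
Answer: -15483/22 ≈ -703.77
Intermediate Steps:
g(O) = O + O**2 (g(O) = O**2 + O = O + O**2)
q = -1/22 (q = -2/44 = -2*1/44 = -1/22 ≈ -0.045455)
z(X) = X**2*(1 + X) (z(X) = X*(X*(1 + X)) = X**2*(1 + X))
39*(z((0 - 3)*1) + q) = 39*(((0 - 3)*1)**2*(1 + (0 - 3)*1) - 1/22) = 39*((-3*1)**2*(1 - 3*1) - 1/22) = 39*((-3)**2*(1 - 3) - 1/22) = 39*(9*(-2) - 1/22) = 39*(-18 - 1/22) = 39*(-397/22) = -15483/22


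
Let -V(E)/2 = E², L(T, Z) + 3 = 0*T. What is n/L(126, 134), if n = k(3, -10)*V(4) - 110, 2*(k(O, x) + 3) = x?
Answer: -146/3 ≈ -48.667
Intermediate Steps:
k(O, x) = -3 + x/2
L(T, Z) = -3 (L(T, Z) = -3 + 0*T = -3 + 0 = -3)
V(E) = -2*E²
n = 146 (n = (-3 + (½)*(-10))*(-2*4²) - 110 = (-3 - 5)*(-2*16) - 110 = -8*(-32) - 110 = 256 - 110 = 146)
n/L(126, 134) = 146/(-3) = 146*(-⅓) = -146/3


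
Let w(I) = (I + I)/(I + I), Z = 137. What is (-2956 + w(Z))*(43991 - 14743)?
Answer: -86427840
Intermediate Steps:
w(I) = 1 (w(I) = (2*I)/((2*I)) = (2*I)*(1/(2*I)) = 1)
(-2956 + w(Z))*(43991 - 14743) = (-2956 + 1)*(43991 - 14743) = -2955*29248 = -86427840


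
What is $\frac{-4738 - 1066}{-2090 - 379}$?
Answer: $\frac{5804}{2469} \approx 2.3507$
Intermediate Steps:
$\frac{-4738 - 1066}{-2090 - 379} = - \frac{5804}{-2469} = \left(-5804\right) \left(- \frac{1}{2469}\right) = \frac{5804}{2469}$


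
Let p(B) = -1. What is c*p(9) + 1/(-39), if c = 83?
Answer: -3238/39 ≈ -83.026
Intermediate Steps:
c*p(9) + 1/(-39) = 83*(-1) + 1/(-39) = -83 - 1/39 = -3238/39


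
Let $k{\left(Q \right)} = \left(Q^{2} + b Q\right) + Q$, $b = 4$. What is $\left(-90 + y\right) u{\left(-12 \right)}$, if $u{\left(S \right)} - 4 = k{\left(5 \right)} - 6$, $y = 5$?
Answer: $-4080$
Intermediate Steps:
$k{\left(Q \right)} = Q^{2} + 5 Q$ ($k{\left(Q \right)} = \left(Q^{2} + 4 Q\right) + Q = Q^{2} + 5 Q$)
$u{\left(S \right)} = 48$ ($u{\left(S \right)} = 4 + \left(5 \left(5 + 5\right) - 6\right) = 4 + \left(5 \cdot 10 - 6\right) = 4 + \left(50 - 6\right) = 4 + 44 = 48$)
$\left(-90 + y\right) u{\left(-12 \right)} = \left(-90 + 5\right) 48 = \left(-85\right) 48 = -4080$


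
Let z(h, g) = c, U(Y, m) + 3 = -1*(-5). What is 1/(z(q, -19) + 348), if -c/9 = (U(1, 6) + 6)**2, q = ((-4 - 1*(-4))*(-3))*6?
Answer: -1/228 ≈ -0.0043860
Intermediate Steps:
U(Y, m) = 2 (U(Y, m) = -3 - 1*(-5) = -3 + 5 = 2)
q = 0 (q = ((-4 + 4)*(-3))*6 = (0*(-3))*6 = 0*6 = 0)
c = -576 (c = -9*(2 + 6)**2 = -9*8**2 = -9*64 = -576)
z(h, g) = -576
1/(z(q, -19) + 348) = 1/(-576 + 348) = 1/(-228) = -1/228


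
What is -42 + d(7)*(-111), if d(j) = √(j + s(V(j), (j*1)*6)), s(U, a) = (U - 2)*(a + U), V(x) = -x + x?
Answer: -42 - 111*I*√77 ≈ -42.0 - 974.02*I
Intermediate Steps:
V(x) = 0
s(U, a) = (-2 + U)*(U + a)
d(j) = √11*√(-j) (d(j) = √(j + (0² - 2*0 - 2*j*1*6 + 0*((j*1)*6))) = √(j + (0 + 0 - 2*j*6 + 0*(j*6))) = √(j + (0 + 0 - 12*j + 0*(6*j))) = √(j + (0 + 0 - 12*j + 0)) = √(j - 12*j) = √(-11*j) = √11*√(-j))
-42 + d(7)*(-111) = -42 + (√11*√(-1*7))*(-111) = -42 + (√11*√(-7))*(-111) = -42 + (√11*(I*√7))*(-111) = -42 + (I*√77)*(-111) = -42 - 111*I*√77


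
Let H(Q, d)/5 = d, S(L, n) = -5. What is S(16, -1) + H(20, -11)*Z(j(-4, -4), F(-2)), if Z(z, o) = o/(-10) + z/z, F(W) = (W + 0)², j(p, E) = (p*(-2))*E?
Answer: -38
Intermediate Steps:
j(p, E) = -2*E*p (j(p, E) = (-2*p)*E = -2*E*p)
F(W) = W²
Z(z, o) = 1 - o/10 (Z(z, o) = o*(-⅒) + 1 = -o/10 + 1 = 1 - o/10)
H(Q, d) = 5*d
S(16, -1) + H(20, -11)*Z(j(-4, -4), F(-2)) = -5 + (5*(-11))*(1 - ⅒*(-2)²) = -5 - 55*(1 - ⅒*4) = -5 - 55*(1 - ⅖) = -5 - 55*⅗ = -5 - 33 = -38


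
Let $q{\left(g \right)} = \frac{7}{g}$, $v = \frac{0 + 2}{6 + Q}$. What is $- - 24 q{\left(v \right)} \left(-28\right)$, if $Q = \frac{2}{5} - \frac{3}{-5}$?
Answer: $-16464$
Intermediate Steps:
$Q = 1$ ($Q = 2 \cdot \frac{1}{5} - - \frac{3}{5} = \frac{2}{5} + \frac{3}{5} = 1$)
$v = \frac{2}{7}$ ($v = \frac{0 + 2}{6 + 1} = \frac{2}{7} \approx 0.28571$)
$- - 24 q{\left(v \right)} \left(-28\right) = - - 24 \frac{7}{\frac{2}{7}} \left(-28\right) = - - 24 \cdot 7 \cdot \frac{7}{2} \left(-28\right) = - \left(-24\right) \frac{49}{2} \left(-28\right) = - \left(-588\right) \left(-28\right) = \left(-1\right) 16464 = -16464$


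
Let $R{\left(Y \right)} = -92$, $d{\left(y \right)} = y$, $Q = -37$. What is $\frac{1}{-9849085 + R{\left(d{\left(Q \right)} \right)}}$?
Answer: $- \frac{1}{9849177} \approx -1.0153 \cdot 10^{-7}$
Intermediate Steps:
$\frac{1}{-9849085 + R{\left(d{\left(Q \right)} \right)}} = \frac{1}{-9849085 - 92} = \frac{1}{-9849177} = - \frac{1}{9849177}$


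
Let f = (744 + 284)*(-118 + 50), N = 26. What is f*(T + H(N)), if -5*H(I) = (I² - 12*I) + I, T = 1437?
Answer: -94999536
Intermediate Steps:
H(I) = -I²/5 + 11*I/5 (H(I) = -((I² - 12*I) + I)/5 = -(I² - 11*I)/5 = -I²/5 + 11*I/5)
f = -69904 (f = 1028*(-68) = -69904)
f*(T + H(N)) = -69904*(1437 + (⅕)*26*(11 - 1*26)) = -69904*(1437 + (⅕)*26*(11 - 26)) = -69904*(1437 + (⅕)*26*(-15)) = -69904*(1437 - 78) = -69904*1359 = -94999536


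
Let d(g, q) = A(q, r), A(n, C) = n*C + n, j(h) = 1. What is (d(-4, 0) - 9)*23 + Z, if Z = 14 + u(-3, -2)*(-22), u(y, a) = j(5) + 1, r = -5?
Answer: -237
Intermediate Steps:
A(n, C) = n + C*n (A(n, C) = C*n + n = n + C*n)
d(g, q) = -4*q (d(g, q) = q*(1 - 5) = q*(-4) = -4*q)
u(y, a) = 2 (u(y, a) = 1 + 1 = 2)
Z = -30 (Z = 14 + 2*(-22) = 14 - 44 = -30)
(d(-4, 0) - 9)*23 + Z = (-4*0 - 9)*23 - 30 = (0 - 9)*23 - 30 = -9*23 - 30 = -207 - 30 = -237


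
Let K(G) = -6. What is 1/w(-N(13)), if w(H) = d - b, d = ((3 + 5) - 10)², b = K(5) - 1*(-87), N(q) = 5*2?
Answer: -1/77 ≈ -0.012987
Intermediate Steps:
N(q) = 10
b = 81 (b = -6 - 1*(-87) = -6 + 87 = 81)
d = 4 (d = (8 - 10)² = (-2)² = 4)
w(H) = -77 (w(H) = 4 - 1*81 = 4 - 81 = -77)
1/w(-N(13)) = 1/(-77) = -1/77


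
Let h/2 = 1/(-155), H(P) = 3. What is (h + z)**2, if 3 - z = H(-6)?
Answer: 4/24025 ≈ 0.00016649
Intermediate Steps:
z = 0 (z = 3 - 1*3 = 3 - 3 = 0)
h = -2/155 (h = 2/(-155) = 2*(-1/155) = -2/155 ≈ -0.012903)
(h + z)**2 = (-2/155 + 0)**2 = (-2/155)**2 = 4/24025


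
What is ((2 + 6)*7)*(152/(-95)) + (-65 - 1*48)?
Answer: -1013/5 ≈ -202.60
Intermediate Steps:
((2 + 6)*7)*(152/(-95)) + (-65 - 1*48) = (8*7)*(152*(-1/95)) + (-65 - 48) = 56*(-8/5) - 113 = -448/5 - 113 = -1013/5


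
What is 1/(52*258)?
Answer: 1/13416 ≈ 7.4538e-5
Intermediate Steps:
1/(52*258) = 1/13416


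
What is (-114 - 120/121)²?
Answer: 193599396/14641 ≈ 13223.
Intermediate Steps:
(-114 - 120/121)² = (-13914/121)² = 193599396/14641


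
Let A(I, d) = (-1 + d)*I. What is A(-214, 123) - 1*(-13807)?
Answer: -12301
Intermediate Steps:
A(I, d) = I*(-1 + d)
A(-214, 123) - 1*(-13807) = -214*(-1 + 123) - 1*(-13807) = -214*122 + 13807 = -26108 + 13807 = -12301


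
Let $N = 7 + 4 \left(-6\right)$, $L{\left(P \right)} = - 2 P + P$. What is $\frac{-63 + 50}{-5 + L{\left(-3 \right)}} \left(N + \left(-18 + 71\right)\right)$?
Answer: $234$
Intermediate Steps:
$L{\left(P \right)} = - P$
$N = -17$ ($N = 7 - 24 = -17$)
$\frac{-63 + 50}{-5 + L{\left(-3 \right)}} \left(N + \left(-18 + 71\right)\right) = \frac{-63 + 50}{-5 - -3} \left(-17 + \left(-18 + 71\right)\right) = - \frac{13}{-5 + 3} \left(-17 + 53\right) = - \frac{13}{-2} \cdot 36 = \left(-13\right) \left(- \frac{1}{2}\right) 36 = \frac{13}{2} \cdot 36 = 234$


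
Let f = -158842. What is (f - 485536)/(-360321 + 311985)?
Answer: 322189/24168 ≈ 13.331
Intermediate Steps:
(f - 485536)/(-360321 + 311985) = (-158842 - 485536)/(-360321 + 311985) = -644378/(-48336) = -644378*(-1/48336) = 322189/24168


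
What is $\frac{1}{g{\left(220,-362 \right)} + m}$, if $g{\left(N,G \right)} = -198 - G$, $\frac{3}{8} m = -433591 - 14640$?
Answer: $- \frac{3}{3585356} \approx -8.3674 \cdot 10^{-7}$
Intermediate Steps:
$m = - \frac{3585848}{3}$ ($m = \frac{8 \left(-433591 - 14640\right)}{3} = \frac{8}{3} \left(-448231\right) = - \frac{3585848}{3} \approx -1.1953 \cdot 10^{6}$)
$\frac{1}{g{\left(220,-362 \right)} + m} = \frac{1}{\left(-198 - -362\right) - \frac{3585848}{3}} = \frac{1}{\left(-198 + 362\right) - \frac{3585848}{3}} = \frac{1}{164 - \frac{3585848}{3}} = \frac{1}{- \frac{3585356}{3}} = - \frac{3}{3585356}$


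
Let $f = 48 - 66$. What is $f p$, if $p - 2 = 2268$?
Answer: $-40860$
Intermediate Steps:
$p = 2270$ ($p = 2 + 2268 = 2270$)
$f = -18$ ($f = 48 - 66 = -18$)
$f p = \left(-18\right) 2270 = -40860$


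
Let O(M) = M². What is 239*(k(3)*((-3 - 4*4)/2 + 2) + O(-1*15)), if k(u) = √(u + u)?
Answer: 53775 - 3585*√6/2 ≈ 49384.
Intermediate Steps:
k(u) = √2*√u (k(u) = √(2*u) = √2*√u)
239*(k(3)*((-3 - 4*4)/2 + 2) + O(-1*15)) = 239*((√2*√3)*((-3 - 4*4)/2 + 2) + (-1*15)²) = 239*(√6*((-3 - 16)*(½) + 2) + (-15)²) = 239*(√6*(-19*½ + 2) + 225) = 239*(√6*(-19/2 + 2) + 225) = 239*(√6*(-15/2) + 225) = 239*(-15*√6/2 + 225) = 239*(225 - 15*√6/2) = 53775 - 3585*√6/2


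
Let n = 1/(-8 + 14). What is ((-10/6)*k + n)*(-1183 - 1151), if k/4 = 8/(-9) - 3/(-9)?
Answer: -81301/9 ≈ -9033.4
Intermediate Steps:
n = ⅙ (n = 1/6 = ⅙ ≈ 0.16667)
k = -20/9 (k = 4*(8/(-9) - 3/(-9)) = 4*(8*(-⅑) - 3*(-⅑)) = 4*(-8/9 + ⅓) = 4*(-5/9) = -20/9 ≈ -2.2222)
((-10/6)*k + n)*(-1183 - 1151) = (-10/6*(-20/9) + ⅙)*(-1183 - 1151) = (-10*⅙*(-20/9) + ⅙)*(-2334) = (-5/3*(-20/9) + ⅙)*(-2334) = (100/27 + ⅙)*(-2334) = (209/54)*(-2334) = -81301/9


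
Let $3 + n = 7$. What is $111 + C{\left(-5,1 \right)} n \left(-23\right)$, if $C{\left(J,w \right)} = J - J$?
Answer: $111$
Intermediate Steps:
$n = 4$ ($n = -3 + 7 = 4$)
$C{\left(J,w \right)} = 0$
$111 + C{\left(-5,1 \right)} n \left(-23\right) = 111 + 0 \cdot 4 \left(-23\right) = 111 + 0 \left(-23\right) = 111 + 0 = 111$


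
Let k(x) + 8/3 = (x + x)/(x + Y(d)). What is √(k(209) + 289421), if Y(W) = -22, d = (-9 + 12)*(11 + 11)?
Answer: √752782899/51 ≈ 537.98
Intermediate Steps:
d = 66 (d = 3*22 = 66)
k(x) = -8/3 + 2*x/(-22 + x) (k(x) = -8/3 + (x + x)/(x - 22) = -8/3 + (2*x)/(-22 + x) = -8/3 + 2*x/(-22 + x))
√(k(209) + 289421) = √(2*(88 - 1*209)/(3*(-22 + 209)) + 289421) = √((⅔)*(88 - 209)/187 + 289421) = √((⅔)*(1/187)*(-121) + 289421) = √(-22/51 + 289421) = √(14760449/51) = √752782899/51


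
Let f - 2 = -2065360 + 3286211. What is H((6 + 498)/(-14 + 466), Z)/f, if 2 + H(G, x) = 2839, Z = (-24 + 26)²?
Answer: 2837/1220853 ≈ 0.0023238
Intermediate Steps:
Z = 4 (Z = 2² = 4)
H(G, x) = 2837 (H(G, x) = -2 + 2839 = 2837)
f = 1220853 (f = 2 + (-2065360 + 3286211) = 2 + 1220851 = 1220853)
H((6 + 498)/(-14 + 466), Z)/f = 2837/1220853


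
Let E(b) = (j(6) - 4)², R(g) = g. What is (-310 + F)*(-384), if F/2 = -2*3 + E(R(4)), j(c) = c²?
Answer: -662784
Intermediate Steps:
E(b) = 1024 (E(b) = (6² - 4)² = (36 - 4)² = 32² = 1024)
F = 2036 (F = 2*(-2*3 + 1024) = 2*(-6 + 1024) = 2*1018 = 2036)
(-310 + F)*(-384) = (-310 + 2036)*(-384) = 1726*(-384) = -662784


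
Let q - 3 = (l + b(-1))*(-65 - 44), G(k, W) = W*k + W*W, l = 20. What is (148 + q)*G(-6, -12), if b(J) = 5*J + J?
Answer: -297000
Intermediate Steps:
G(k, W) = W**2 + W*k (G(k, W) = W*k + W**2 = W**2 + W*k)
b(J) = 6*J
q = -1523 (q = 3 + (20 + 6*(-1))*(-65 - 44) = 3 + (20 - 6)*(-109) = 3 + 14*(-109) = 3 - 1526 = -1523)
(148 + q)*G(-6, -12) = (148 - 1523)*(-12*(-12 - 6)) = -(-16500)*(-18) = -1375*216 = -297000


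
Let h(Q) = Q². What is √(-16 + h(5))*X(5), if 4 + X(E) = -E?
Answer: -27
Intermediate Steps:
X(E) = -4 - E
√(-16 + h(5))*X(5) = √(-16 + 5²)*(-4 - 1*5) = √(-16 + 25)*(-4 - 5) = √9*(-9) = 3*(-9) = -27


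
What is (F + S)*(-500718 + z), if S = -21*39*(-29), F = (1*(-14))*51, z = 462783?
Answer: -873908595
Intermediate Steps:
F = -714 (F = -14*51 = -714)
S = 23751 (S = -819*(-29) = 23751)
(F + S)*(-500718 + z) = (-714 + 23751)*(-500718 + 462783) = 23037*(-37935) = -873908595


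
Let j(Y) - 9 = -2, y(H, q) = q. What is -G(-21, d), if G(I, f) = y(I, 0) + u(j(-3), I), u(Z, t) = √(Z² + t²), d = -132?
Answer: -7*√10 ≈ -22.136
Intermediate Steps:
j(Y) = 7 (j(Y) = 9 - 2 = 7)
G(I, f) = √(49 + I²) (G(I, f) = 0 + √(7² + I²) = 0 + √(49 + I²) = √(49 + I²))
-G(-21, d) = -√(49 + (-21)²) = -√(49 + 441) = -√490 = -7*√10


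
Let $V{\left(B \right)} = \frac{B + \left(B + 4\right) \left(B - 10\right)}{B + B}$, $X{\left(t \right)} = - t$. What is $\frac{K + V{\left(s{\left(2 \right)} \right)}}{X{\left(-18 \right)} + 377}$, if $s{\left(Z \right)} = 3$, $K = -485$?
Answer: $- \frac{1478}{1185} \approx -1.2473$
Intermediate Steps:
$V{\left(B \right)} = \frac{B + \left(-10 + B\right) \left(4 + B\right)}{2 B}$ ($V{\left(B \right)} = \frac{B + \left(4 + B\right) \left(-10 + B\right)}{2 B} = \left(B + \left(-10 + B\right) \left(4 + B\right)\right) \frac{1}{2 B} = \frac{B + \left(-10 + B\right) \left(4 + B\right)}{2 B}$)
$\frac{K + V{\left(s{\left(2 \right)} \right)}}{X{\left(-18 \right)} + 377} = \frac{-485 + \frac{-40 + 3 \left(-5 + 3\right)}{2 \cdot 3}}{\left(-1\right) \left(-18\right) + 377} = \frac{-485 + \frac{1}{2} \cdot \frac{1}{3} \left(-40 + 3 \left(-2\right)\right)}{18 + 377} = \frac{-485 + \frac{1}{2} \cdot \frac{1}{3} \left(-40 - 6\right)}{395} = \left(-485 + \frac{1}{2} \cdot \frac{1}{3} \left(-46\right)\right) \frac{1}{395} = \left(-485 - \frac{23}{3}\right) \frac{1}{395} = \left(- \frac{1478}{3}\right) \frac{1}{395} = - \frac{1478}{1185}$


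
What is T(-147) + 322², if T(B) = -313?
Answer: 103371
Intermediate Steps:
T(-147) + 322² = -313 + 322² = -313 + 103684 = 103371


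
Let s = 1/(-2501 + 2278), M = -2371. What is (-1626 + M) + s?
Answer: -891332/223 ≈ -3997.0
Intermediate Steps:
s = -1/223 (s = 1/(-223) = -1/223 ≈ -0.0044843)
(-1626 + M) + s = (-1626 - 2371) - 1/223 = -3997 - 1/223 = -891332/223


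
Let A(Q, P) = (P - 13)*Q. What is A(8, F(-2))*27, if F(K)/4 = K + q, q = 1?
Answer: -3672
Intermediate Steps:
F(K) = 4 + 4*K (F(K) = 4*(K + 1) = 4*(1 + K) = 4 + 4*K)
A(Q, P) = Q*(-13 + P) (A(Q, P) = (-13 + P)*Q = Q*(-13 + P))
A(8, F(-2))*27 = (8*(-13 + (4 + 4*(-2))))*27 = (8*(-13 + (4 - 8)))*27 = (8*(-13 - 4))*27 = (8*(-17))*27 = -136*27 = -3672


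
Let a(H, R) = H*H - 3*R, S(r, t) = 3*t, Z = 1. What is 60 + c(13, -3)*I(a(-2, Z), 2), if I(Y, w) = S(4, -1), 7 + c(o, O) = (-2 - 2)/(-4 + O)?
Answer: 555/7 ≈ 79.286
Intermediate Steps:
c(o, O) = -7 - 4/(-4 + O) (c(o, O) = -7 + (-2 - 2)/(-4 + O) = -7 - 4/(-4 + O))
a(H, R) = H**2 - 3*R
I(Y, w) = -3 (I(Y, w) = 3*(-1) = -3)
60 + c(13, -3)*I(a(-2, Z), 2) = 60 + ((24 - 7*(-3))/(-4 - 3))*(-3) = 60 + ((24 + 21)/(-7))*(-3) = 60 - 1/7*45*(-3) = 60 - 45/7*(-3) = 60 + 135/7 = 555/7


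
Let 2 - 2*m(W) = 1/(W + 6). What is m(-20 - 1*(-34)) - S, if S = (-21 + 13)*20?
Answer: 6439/40 ≈ 160.98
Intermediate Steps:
m(W) = 1 - 1/(2*(6 + W)) (m(W) = 1 - 1/(2*(W + 6)) = 1 - 1/(2*(6 + W)))
S = -160 (S = -8*20 = -160)
m(-20 - 1*(-34)) - S = (11/2 + (-20 - 1*(-34)))/(6 + (-20 - 1*(-34))) - 1*(-160) = (11/2 + (-20 + 34))/(6 + (-20 + 34)) + 160 = (11/2 + 14)/(6 + 14) + 160 = (39/2)/20 + 160 = (1/20)*(39/2) + 160 = 39/40 + 160 = 6439/40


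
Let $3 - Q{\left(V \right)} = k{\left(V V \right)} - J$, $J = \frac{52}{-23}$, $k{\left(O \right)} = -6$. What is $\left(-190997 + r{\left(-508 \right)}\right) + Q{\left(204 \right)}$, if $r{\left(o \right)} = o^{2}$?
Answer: $\frac{1542696}{23} \approx 67074.0$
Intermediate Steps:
$J = - \frac{52}{23}$ ($J = 52 \left(- \frac{1}{23}\right) = - \frac{52}{23} \approx -2.2609$)
$Q{\left(V \right)} = \frac{155}{23}$ ($Q{\left(V \right)} = 3 - \left(-6 - - \frac{52}{23}\right) = 3 - \left(-6 + \frac{52}{23}\right) = 3 - - \frac{86}{23} = 3 + \frac{86}{23} = \frac{155}{23}$)
$\left(-190997 + r{\left(-508 \right)}\right) + Q{\left(204 \right)} = \left(-190997 + \left(-508\right)^{2}\right) + \frac{155}{23} = \left(-190997 + 258064\right) + \frac{155}{23} = 67067 + \frac{155}{23} = \frac{1542696}{23}$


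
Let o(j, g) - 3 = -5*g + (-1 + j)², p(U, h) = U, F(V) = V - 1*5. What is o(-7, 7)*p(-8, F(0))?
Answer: -256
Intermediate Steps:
F(V) = -5 + V (F(V) = V - 5 = -5 + V)
o(j, g) = 3 + (-1 + j)² - 5*g (o(j, g) = 3 + (-5*g + (-1 + j)²) = 3 + ((-1 + j)² - 5*g) = 3 + (-1 + j)² - 5*g)
o(-7, 7)*p(-8, F(0)) = (3 + (-1 - 7)² - 5*7)*(-8) = (3 + (-8)² - 35)*(-8) = (3 + 64 - 35)*(-8) = 32*(-8) = -256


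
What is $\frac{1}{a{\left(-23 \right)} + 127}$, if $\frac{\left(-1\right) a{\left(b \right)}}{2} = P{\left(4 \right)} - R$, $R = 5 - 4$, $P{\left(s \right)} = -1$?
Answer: $\frac{1}{131} \approx 0.0076336$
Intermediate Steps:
$R = 1$
$a{\left(b \right)} = 4$ ($a{\left(b \right)} = - 2 \left(-1 - 1\right) = \left(-2\right) \left(-2\right) = 4$)
$\frac{1}{a{\left(-23 \right)} + 127} = \frac{1}{4 + 127} = \frac{1}{131}$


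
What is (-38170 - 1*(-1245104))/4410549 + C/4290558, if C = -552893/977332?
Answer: 73348310994038563/268039905729514776 ≈ 0.27365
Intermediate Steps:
C = -552893/977332 (C = -552893*1/977332 = -552893/977332 ≈ -0.56572)
(-38170 - 1*(-1245104))/4410549 + C/4290558 = (-38170 - 1*(-1245104))/4410549 - 552893/977332/4290558 = (-38170 + 1245104)*(1/4410549) - 552893/977332*1/4290558 = 1206934*(1/4410549) - 552893/4193299631256 = 1206934/4410549 - 552893/4193299631256 = 73348310994038563/268039905729514776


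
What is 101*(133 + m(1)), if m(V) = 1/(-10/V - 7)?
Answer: 228260/17 ≈ 13427.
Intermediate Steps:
m(V) = 1/(-7 - 10/V)
101*(133 + m(1)) = 101*(133 - 1*1/(10 + 7*1)) = 101*(133 - 1*1/(10 + 7)) = 101*(133 - 1*1/17) = 101*(133 - 1*1*1/17) = 101*(133 - 1/17) = 101*(2260/17) = 228260/17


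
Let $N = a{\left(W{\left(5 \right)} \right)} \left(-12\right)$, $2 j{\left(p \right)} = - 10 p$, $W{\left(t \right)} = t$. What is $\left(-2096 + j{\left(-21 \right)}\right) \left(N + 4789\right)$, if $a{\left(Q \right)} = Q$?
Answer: $-9415439$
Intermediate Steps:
$j{\left(p \right)} = - 5 p$ ($j{\left(p \right)} = \frac{\left(-10\right) p}{2} = - 5 p$)
$N = -60$ ($N = 5 \left(-12\right) = -60$)
$\left(-2096 + j{\left(-21 \right)}\right) \left(N + 4789\right) = \left(-2096 - -105\right) \left(-60 + 4789\right) = \left(-2096 + 105\right) 4729 = \left(-1991\right) 4729 = -9415439$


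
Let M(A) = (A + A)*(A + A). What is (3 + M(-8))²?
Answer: 67081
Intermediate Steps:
M(A) = 4*A² (M(A) = (2*A)*(2*A) = 4*A²)
(3 + M(-8))² = (3 + 4*(-8)²)² = (3 + 4*64)² = (3 + 256)² = 259² = 67081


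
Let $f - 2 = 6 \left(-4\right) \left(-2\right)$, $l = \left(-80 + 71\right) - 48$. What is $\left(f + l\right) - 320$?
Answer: $-327$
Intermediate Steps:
$l = -57$ ($l = -9 - 48 = -57$)
$f = 50$ ($f = 2 + 6 \left(-4\right) \left(-2\right) = 2 - -48 = 2 + 48 = 50$)
$\left(f + l\right) - 320 = \left(50 - 57\right) - 320 = -7 - 320 = -327$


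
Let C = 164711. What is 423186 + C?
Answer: 587897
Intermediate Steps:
423186 + C = 423186 + 164711 = 587897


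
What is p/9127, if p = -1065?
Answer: -1065/9127 ≈ -0.11669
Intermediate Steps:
p/9127 = -1065/9127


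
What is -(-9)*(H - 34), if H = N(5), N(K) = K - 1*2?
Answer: -279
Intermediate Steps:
N(K) = -2 + K (N(K) = K - 2 = -2 + K)
H = 3 (H = -2 + 5 = 3)
-(-9)*(H - 34) = -(-9)*(3 - 34) = -(-9)*(-31) = -1*279 = -279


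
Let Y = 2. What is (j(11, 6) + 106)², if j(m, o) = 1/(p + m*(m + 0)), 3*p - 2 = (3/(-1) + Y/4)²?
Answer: 2753520676/245025 ≈ 11238.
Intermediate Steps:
p = 11/4 (p = ⅔ + (3/(-1) + 2/4)²/3 = ⅔ + (3*(-1) + 2*(¼))²/3 = ⅔ + (-3 + ½)²/3 = ⅔ + (-5/2)²/3 = ⅔ + (⅓)*(25/4) = ⅔ + 25/12 = 11/4 ≈ 2.7500)
j(m, o) = 1/(11/4 + m²) (j(m, o) = 1/(11/4 + m*(m + 0)) = 1/(11/4 + m*m) = 1/(11/4 + m²))
(j(11, 6) + 106)² = (4/(11 + 4*11²) + 106)² = (4/(11 + 4*121) + 106)² = (4/(11 + 484) + 106)² = (4/495 + 106)² = (52474/495)² = 2753520676/245025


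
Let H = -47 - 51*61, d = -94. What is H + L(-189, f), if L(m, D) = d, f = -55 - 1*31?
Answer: -3252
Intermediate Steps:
f = -86 (f = -55 - 31 = -86)
L(m, D) = -94
H = -3158 (H = -47 - 3111 = -3158)
H + L(-189, f) = -3158 - 94 = -3252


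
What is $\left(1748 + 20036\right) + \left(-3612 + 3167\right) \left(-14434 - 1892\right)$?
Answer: $7286854$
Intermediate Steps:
$\left(1748 + 20036\right) + \left(-3612 + 3167\right) \left(-14434 - 1892\right) = 21784 - -7265070 = 21784 + 7265070 = 7286854$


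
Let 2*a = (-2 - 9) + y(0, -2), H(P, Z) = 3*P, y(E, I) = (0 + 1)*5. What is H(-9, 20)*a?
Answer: 81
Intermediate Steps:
y(E, I) = 5 (y(E, I) = 1*5 = 5)
a = -3 (a = ((-2 - 9) + 5)/2 = (-11 + 5)/2 = (½)*(-6) = -3)
H(-9, 20)*a = (3*(-9))*(-3) = -27*(-3) = 81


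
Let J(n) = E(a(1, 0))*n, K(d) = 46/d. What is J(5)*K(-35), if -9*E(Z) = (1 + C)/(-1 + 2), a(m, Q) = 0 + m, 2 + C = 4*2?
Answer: 46/9 ≈ 5.1111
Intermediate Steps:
C = 6 (C = -2 + 4*2 = -2 + 8 = 6)
a(m, Q) = m
E(Z) = -7/9 (E(Z) = -(1 + 6)/(9*(-1 + 2)) = -7/(9*1) = -7/9)
J(n) = -7*n/9
J(5)*K(-35) = (-7/9*5)*(46/(-35)) = -1610*(-1)/(9*35) = -35/9*(-46/35) = 46/9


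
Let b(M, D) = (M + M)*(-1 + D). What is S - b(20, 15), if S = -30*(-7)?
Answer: -350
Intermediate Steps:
b(M, D) = 2*M*(-1 + D) (b(M, D) = (2*M)*(-1 + D) = 2*M*(-1 + D))
S = 210
S - b(20, 15) = 210 - 2*20*(-1 + 15) = 210 - 2*20*14 = 210 - 1*560 = 210 - 560 = -350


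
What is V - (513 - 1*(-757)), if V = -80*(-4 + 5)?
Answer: -1350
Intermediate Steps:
V = -80 ≈ -80.000
V - (513 - 1*(-757)) = -80 - (513 - 1*(-757)) = -80 - (513 + 757) = -80 - 1*1270 = -80 - 1270 = -1350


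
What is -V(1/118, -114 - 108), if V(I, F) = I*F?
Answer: 111/59 ≈ 1.8814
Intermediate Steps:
V(I, F) = F*I
-V(1/118, -114 - 108) = -(-114 - 108)/118 = -(-222)/118 = -1*(-111/59) = 111/59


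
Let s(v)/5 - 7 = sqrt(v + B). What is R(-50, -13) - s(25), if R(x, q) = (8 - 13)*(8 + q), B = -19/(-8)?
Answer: -10 - 5*sqrt(438)/4 ≈ -36.161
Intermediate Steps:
B = 19/8 (B = -19*(-1/8) = 19/8 ≈ 2.3750)
R(x, q) = -40 - 5*q (R(x, q) = -5*(8 + q) = -40 - 5*q)
s(v) = 35 + 5*sqrt(19/8 + v) (s(v) = 35 + 5*sqrt(v + 19/8) = 35 + 5*sqrt(19/8 + v))
R(-50, -13) - s(25) = (-40 - 5*(-13)) - (35 + 5*sqrt(38 + 16*25)/4) = (-40 + 65) - (35 + 5*sqrt(38 + 400)/4) = 25 - (35 + 5*sqrt(438)/4) = 25 + (-35 - 5*sqrt(438)/4) = -10 - 5*sqrt(438)/4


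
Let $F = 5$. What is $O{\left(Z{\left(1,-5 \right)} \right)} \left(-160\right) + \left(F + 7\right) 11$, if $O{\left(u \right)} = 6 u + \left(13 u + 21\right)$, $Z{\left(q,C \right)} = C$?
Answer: $11972$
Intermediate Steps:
$O{\left(u \right)} = 21 + 19 u$ ($O{\left(u \right)} = 6 u + \left(21 + 13 u\right) = 21 + 19 u$)
$O{\left(Z{\left(1,-5 \right)} \right)} \left(-160\right) + \left(F + 7\right) 11 = \left(21 + 19 \left(-5\right)\right) \left(-160\right) + \left(5 + 7\right) 11 = \left(21 - 95\right) \left(-160\right) + 12 \cdot 11 = \left(-74\right) \left(-160\right) + 132 = 11840 + 132 = 11972$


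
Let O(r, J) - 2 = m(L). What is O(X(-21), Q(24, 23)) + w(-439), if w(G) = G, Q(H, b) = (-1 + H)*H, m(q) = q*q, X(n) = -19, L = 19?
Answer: -76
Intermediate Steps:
m(q) = q²
Q(H, b) = H*(-1 + H)
O(r, J) = 363 (O(r, J) = 2 + 19² = 2 + 361 = 363)
O(X(-21), Q(24, 23)) + w(-439) = 363 - 439 = -76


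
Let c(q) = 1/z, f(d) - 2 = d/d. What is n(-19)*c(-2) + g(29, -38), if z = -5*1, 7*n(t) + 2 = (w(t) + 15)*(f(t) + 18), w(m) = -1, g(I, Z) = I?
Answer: 723/35 ≈ 20.657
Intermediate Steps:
f(d) = 3 (f(d) = 2 + d/d = 2 + 1 = 3)
n(t) = 292/7 (n(t) = -2/7 + ((-1 + 15)*(3 + 18))/7 = -2/7 + (14*21)/7 = -2/7 + (1/7)*294 = -2/7 + 42 = 292/7)
z = -5
c(q) = -1/5 (c(q) = 1/(-5) = -1/5)
n(-19)*c(-2) + g(29, -38) = (292/7)*(-1/5) + 29 = -292/35 + 29 = 723/35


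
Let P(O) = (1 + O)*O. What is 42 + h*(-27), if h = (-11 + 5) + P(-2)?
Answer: 150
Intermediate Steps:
P(O) = O*(1 + O)
h = -4 (h = (-11 + 5) - 2*(1 - 2) = -6 - 2*(-1) = -6 + 2 = -4)
42 + h*(-27) = 42 - 4*(-27) = 42 + 108 = 150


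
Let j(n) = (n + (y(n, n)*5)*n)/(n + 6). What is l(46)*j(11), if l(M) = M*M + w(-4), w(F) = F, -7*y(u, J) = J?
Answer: -1115136/119 ≈ -9370.9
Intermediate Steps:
y(u, J) = -J/7
j(n) = (n - 5*n²/7)/(6 + n) (j(n) = (n + (-n/7*5)*n)/(n + 6) = (n + (-5*n/7)*n)/(6 + n) = (n - 5*n²/7)/(6 + n))
l(M) = -4 + M² (l(M) = M*M - 4 = M² - 4 = -4 + M²)
l(46)*j(11) = (-4 + 46²)*((⅐)*11*(7 - 5*11)/(6 + 11)) = (-4 + 2116)*((⅐)*11*(7 - 55)/17) = 2112*((⅐)*11*(1/17)*(-48)) = 2112*(-528/119) = -1115136/119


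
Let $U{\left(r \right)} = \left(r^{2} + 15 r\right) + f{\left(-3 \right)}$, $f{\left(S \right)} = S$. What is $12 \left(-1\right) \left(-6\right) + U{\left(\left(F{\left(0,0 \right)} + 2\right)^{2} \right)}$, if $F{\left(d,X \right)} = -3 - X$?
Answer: $85$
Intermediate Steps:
$U{\left(r \right)} = -3 + r^{2} + 15 r$ ($U{\left(r \right)} = \left(r^{2} + 15 r\right) - 3 = -3 + r^{2} + 15 r$)
$12 \left(-1\right) \left(-6\right) + U{\left(\left(F{\left(0,0 \right)} + 2\right)^{2} \right)} = 12 \left(-1\right) \left(-6\right) + \left(-3 + \left(\left(\left(-3 - 0\right) + 2\right)^{2}\right)^{2} + 15 \left(\left(-3 - 0\right) + 2\right)^{2}\right) = \left(-12\right) \left(-6\right) + \left(-3 + \left(\left(\left(-3 + 0\right) + 2\right)^{2}\right)^{2} + 15 \left(\left(-3 + 0\right) + 2\right)^{2}\right) = 72 + \left(-3 + \left(\left(-3 + 2\right)^{2}\right)^{2} + 15 \left(-3 + 2\right)^{2}\right) = 72 + \left(-3 + \left(\left(-1\right)^{2}\right)^{2} + 15 \left(-1\right)^{2}\right) = 72 + \left(-3 + 1^{2} + 15 \cdot 1\right) = 72 + \left(-3 + 1 + 15\right) = 72 + 13 = 85$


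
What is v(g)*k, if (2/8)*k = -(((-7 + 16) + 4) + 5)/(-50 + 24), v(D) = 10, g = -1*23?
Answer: 360/13 ≈ 27.692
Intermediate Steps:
g = -23
k = 36/13 (k = 4*(-(((-7 + 16) + 4) + 5)/(-50 + 24)) = 4*(-((9 + 4) + 5)/(-26)) = 4*(-(13 + 5)*(-1)/26) = 4*(-18*(-1)/26) = 4*(-1*(-9/13)) = 4*(9/13) = 36/13 ≈ 2.7692)
v(g)*k = 10*(36/13) = 360/13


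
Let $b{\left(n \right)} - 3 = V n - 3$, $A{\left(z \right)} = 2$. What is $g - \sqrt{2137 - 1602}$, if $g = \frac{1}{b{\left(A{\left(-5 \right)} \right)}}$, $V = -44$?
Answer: $- \frac{1}{88} - \sqrt{535} \approx -23.141$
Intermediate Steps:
$b{\left(n \right)} = - 44 n$ ($b{\left(n \right)} = 3 - \left(3 + 44 n\right) = - 44 n$)
$g = - \frac{1}{88}$ ($g = \frac{1}{\left(-44\right) 2} = \frac{1}{-88} = - \frac{1}{88} \approx -0.011364$)
$g - \sqrt{2137 - 1602} = - \frac{1}{88} - \sqrt{2137 - 1602} = - \frac{1}{88} - \sqrt{535}$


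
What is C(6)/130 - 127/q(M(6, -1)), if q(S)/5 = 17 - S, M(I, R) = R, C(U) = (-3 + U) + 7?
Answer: -1561/1170 ≈ -1.3342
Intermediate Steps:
C(U) = 4 + U
q(S) = 85 - 5*S (q(S) = 5*(17 - S) = 85 - 5*S)
C(6)/130 - 127/q(M(6, -1)) = (4 + 6)/130 - 127/(85 - 5*(-1)) = 10*(1/130) - 127/(85 + 5) = 1/13 - 127/90 = -1561/1170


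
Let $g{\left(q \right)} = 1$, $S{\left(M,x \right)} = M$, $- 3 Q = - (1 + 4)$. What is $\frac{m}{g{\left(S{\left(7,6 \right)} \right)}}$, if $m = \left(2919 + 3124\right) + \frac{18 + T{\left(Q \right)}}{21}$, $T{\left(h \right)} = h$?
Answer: $\frac{380768}{63} \approx 6043.9$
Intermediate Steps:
$Q = \frac{5}{3}$ ($Q = - \frac{\left(-1\right) \left(1 + 4\right)}{3} = - \frac{\left(-1\right) 5}{3} = \left(- \frac{1}{3}\right) \left(-5\right) = \frac{5}{3} \approx 1.6667$)
$m = \frac{380768}{63}$ ($m = \left(2919 + 3124\right) + \frac{18 + \frac{5}{3}}{21} = 6043 + \frac{1}{21} \cdot \frac{59}{3} = 6043 + \frac{59}{63} = \frac{380768}{63} \approx 6043.9$)
$\frac{m}{g{\left(S{\left(7,6 \right)} \right)}} = \frac{380768}{63 \cdot 1} = \frac{380768}{63} \cdot 1 = \frac{380768}{63}$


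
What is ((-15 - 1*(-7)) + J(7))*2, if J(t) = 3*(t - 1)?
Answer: 20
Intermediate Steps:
J(t) = -3 + 3*t (J(t) = 3*(-1 + t) = -3 + 3*t)
((-15 - 1*(-7)) + J(7))*2 = ((-15 - 1*(-7)) + (-3 + 3*7))*2 = ((-15 + 7) + (-3 + 21))*2 = (-8 + 18)*2 = 10*2 = 20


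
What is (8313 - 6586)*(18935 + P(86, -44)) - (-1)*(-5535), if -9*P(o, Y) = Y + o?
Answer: 98061452/3 ≈ 3.2687e+7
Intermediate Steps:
P(o, Y) = -Y/9 - o/9 (P(o, Y) = -(Y + o)/9 = -Y/9 - o/9)
(8313 - 6586)*(18935 + P(86, -44)) - (-1)*(-5535) = (8313 - 6586)*(18935 + (-⅑*(-44) - ⅑*86)) - (-1)*(-5535) = 1727*(18935 + (44/9 - 86/9)) - 1*5535 = 1727*(18935 - 14/3) - 5535 = 1727*(56791/3) - 5535 = 98078057/3 - 5535 = 98061452/3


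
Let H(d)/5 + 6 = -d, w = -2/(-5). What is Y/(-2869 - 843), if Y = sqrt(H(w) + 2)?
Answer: -I*sqrt(30)/3712 ≈ -0.0014755*I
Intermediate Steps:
w = 2/5 (w = -2*(-1/5) = 2/5 ≈ 0.40000)
H(d) = -30 - 5*d (H(d) = -30 + 5*(-d) = -30 - 5*d)
Y = I*sqrt(30) (Y = sqrt((-30 - 5*2/5) + 2) = sqrt((-30 - 2) + 2) = sqrt(-32 + 2) = sqrt(-30) = I*sqrt(30) ≈ 5.4772*I)
Y/(-2869 - 843) = (I*sqrt(30))/(-2869 - 843) = (I*sqrt(30))/(-3712) = -I*sqrt(30)/3712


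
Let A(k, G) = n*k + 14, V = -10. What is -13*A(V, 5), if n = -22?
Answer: -3042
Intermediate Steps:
A(k, G) = 14 - 22*k (A(k, G) = -22*k + 14 = 14 - 22*k)
-13*A(V, 5) = -13*(14 - 22*(-10)) = -13*(14 + 220) = -13*234 = -3042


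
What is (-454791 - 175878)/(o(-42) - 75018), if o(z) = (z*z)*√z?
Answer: 2628418169/319910642 + 30902781*I*√42/159955321 ≈ 8.2161 + 1.2521*I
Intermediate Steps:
o(z) = z^(5/2) (o(z) = z²*√z = z^(5/2))
(-454791 - 175878)/(o(-42) - 75018) = (-454791 - 175878)/((-42)^(5/2) - 75018) = -630669/(1764*I*√42 - 75018) = -630669/(-75018 + 1764*I*√42)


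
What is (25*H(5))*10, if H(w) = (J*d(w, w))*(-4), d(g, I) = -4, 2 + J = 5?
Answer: 12000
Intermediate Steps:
J = 3 (J = -2 + 5 = 3)
H(w) = 48 (H(w) = (3*(-4))*(-4) = -12*(-4) = 48)
(25*H(5))*10 = (25*48)*10 = 1200*10 = 12000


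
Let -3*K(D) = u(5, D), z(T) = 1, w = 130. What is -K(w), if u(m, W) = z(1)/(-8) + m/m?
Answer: 7/24 ≈ 0.29167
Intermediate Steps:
u(m, W) = 7/8 (u(m, W) = 1/(-8) + m/m = 1*(-⅛) + 1 = -⅛ + 1 = 7/8)
K(D) = -7/24 (K(D) = -⅓*7/8 = -7/24)
-K(w) = -1*(-7/24) = 7/24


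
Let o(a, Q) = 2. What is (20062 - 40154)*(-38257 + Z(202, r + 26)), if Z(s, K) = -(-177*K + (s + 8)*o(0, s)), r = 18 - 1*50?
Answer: 798435988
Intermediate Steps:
r = -32 (r = 18 - 50 = -32)
Z(s, K) = -16 - 2*s + 177*K (Z(s, K) = -(-177*K + (s + 8)*2) = -(-177*K + (8 + s)*2) = -(-177*K + (16 + 2*s)) = -(16 - 177*K + 2*s) = -16 - 2*s + 177*K)
(20062 - 40154)*(-38257 + Z(202, r + 26)) = (20062 - 40154)*(-38257 + (-16 - 2*202 + 177*(-32 + 26))) = -20092*(-38257 + (-16 - 404 + 177*(-6))) = -20092*(-38257 + (-16 - 404 - 1062)) = -20092*(-38257 - 1482) = -20092*(-39739) = 798435988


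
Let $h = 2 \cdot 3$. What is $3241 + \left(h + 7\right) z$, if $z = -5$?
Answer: $3176$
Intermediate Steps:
$h = 6$
$3241 + \left(h + 7\right) z = 3241 + \left(6 + 7\right) \left(-5\right) = 3241 + 13 \left(-5\right) = 3241 - 65 = 3176$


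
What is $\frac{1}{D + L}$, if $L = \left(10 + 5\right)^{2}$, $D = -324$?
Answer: $- \frac{1}{99} \approx -0.010101$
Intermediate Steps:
$L = 225$ ($L = 15^{2} = 225$)
$\frac{1}{D + L} = \frac{1}{-324 + 225} = \frac{1}{-99} = - \frac{1}{99}$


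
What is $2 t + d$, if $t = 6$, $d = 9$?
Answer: $21$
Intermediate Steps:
$2 t + d = 2 \cdot 6 + 9 = 12 + 9 = 21$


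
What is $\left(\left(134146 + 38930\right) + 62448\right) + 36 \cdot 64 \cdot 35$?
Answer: $316164$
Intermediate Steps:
$\left(\left(134146 + 38930\right) + 62448\right) + 36 \cdot 64 \cdot 35 = \left(173076 + 62448\right) + 2304 \cdot 35 = 235524 + 80640 = 316164$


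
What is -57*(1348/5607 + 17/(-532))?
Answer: -88831/7476 ≈ -11.882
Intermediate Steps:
-57*(1348/5607 + 17/(-532)) = -57*(1348*(1/5607) + 17*(-1/532)) = -57*(1348/5607 - 17/532) = -57*88831/426132 = -88831/7476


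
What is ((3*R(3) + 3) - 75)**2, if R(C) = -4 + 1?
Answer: 6561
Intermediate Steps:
R(C) = -3
((3*R(3) + 3) - 75)**2 = ((3*(-3) + 3) - 75)**2 = ((-9 + 3) - 75)**2 = (-6 - 75)**2 = (-81)**2 = 6561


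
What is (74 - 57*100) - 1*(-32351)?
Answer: 26725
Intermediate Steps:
(74 - 57*100) - 1*(-32351) = (74 - 5700) + 32351 = -5626 + 32351 = 26725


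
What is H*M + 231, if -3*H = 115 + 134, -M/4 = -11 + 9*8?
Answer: 20483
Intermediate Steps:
M = -244 (M = -4*(-11 + 9*8) = -4*(-11 + 72) = -4*61 = -244)
H = -83 (H = -(115 + 134)/3 = -⅓*249 = -83)
H*M + 231 = -83*(-244) + 231 = 20252 + 231 = 20483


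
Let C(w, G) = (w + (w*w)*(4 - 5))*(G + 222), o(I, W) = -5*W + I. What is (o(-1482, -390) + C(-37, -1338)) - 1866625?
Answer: -297061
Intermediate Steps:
o(I, W) = I - 5*W
C(w, G) = (222 + G)*(w - w²) (C(w, G) = (w + w²*(-1))*(222 + G) = (w - w²)*(222 + G) = (222 + G)*(w - w²))
(o(-1482, -390) + C(-37, -1338)) - 1866625 = ((-1482 - 5*(-390)) - 37*(222 - 1338 - 222*(-37) - 1*(-1338)*(-37))) - 1866625 = ((-1482 + 1950) - 37*(222 - 1338 + 8214 - 49506)) - 1866625 = (468 - 37*(-42408)) - 1866625 = (468 + 1569096) - 1866625 = 1569564 - 1866625 = -297061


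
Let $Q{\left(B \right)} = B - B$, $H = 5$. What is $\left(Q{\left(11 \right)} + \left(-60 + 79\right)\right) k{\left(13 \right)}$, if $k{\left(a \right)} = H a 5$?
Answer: $6175$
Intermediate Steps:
$Q{\left(B \right)} = 0$
$k{\left(a \right)} = 25 a$ ($k{\left(a \right)} = 5 a 5 = 25 a$)
$\left(Q{\left(11 \right)} + \left(-60 + 79\right)\right) k{\left(13 \right)} = \left(0 + \left(-60 + 79\right)\right) 25 \cdot 13 = \left(0 + 19\right) 325 = 19 \cdot 325 = 6175$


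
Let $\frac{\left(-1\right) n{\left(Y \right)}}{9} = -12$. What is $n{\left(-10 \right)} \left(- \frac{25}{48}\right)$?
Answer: $- \frac{225}{4} \approx -56.25$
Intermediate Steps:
$n{\left(Y \right)} = 108$ ($n{\left(Y \right)} = \left(-9\right) \left(-12\right) = 108$)
$n{\left(-10 \right)} \left(- \frac{25}{48}\right) = 108 \left(- \frac{25}{48}\right) = - \frac{225}{4}$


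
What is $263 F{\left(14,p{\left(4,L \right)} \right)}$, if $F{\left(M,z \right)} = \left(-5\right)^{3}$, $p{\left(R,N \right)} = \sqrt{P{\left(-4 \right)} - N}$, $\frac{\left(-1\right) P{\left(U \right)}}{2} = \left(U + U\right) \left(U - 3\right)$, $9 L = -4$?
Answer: $-32875$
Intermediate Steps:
$L = - \frac{4}{9}$ ($L = \frac{1}{9} \left(-4\right) = - \frac{4}{9} \approx -0.44444$)
$P{\left(U \right)} = - 4 U \left(-3 + U\right)$ ($P{\left(U \right)} = - 2 \left(U + U\right) \left(U - 3\right) = - 2 \cdot 2 U \left(-3 + U\right) = - 4 U \left(-3 + U\right)$)
$p{\left(R,N \right)} = \sqrt{-112 - N}$ ($p{\left(R,N \right)} = \sqrt{4 \left(-4\right) \left(3 - -4\right) - N} = \sqrt{4 \left(-4\right) \left(3 + 4\right) - N} = \sqrt{4 \left(-4\right) 7 - N} = \sqrt{-112 - N}$)
$F{\left(M,z \right)} = -125$
$263 F{\left(14,p{\left(4,L \right)} \right)} = 263 \left(-125\right) = -32875$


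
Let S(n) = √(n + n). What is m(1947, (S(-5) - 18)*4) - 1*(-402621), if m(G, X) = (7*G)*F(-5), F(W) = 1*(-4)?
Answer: 348105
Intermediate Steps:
F(W) = -4
S(n) = √2*√n (S(n) = √(2*n) = √2*√n)
m(G, X) = -28*G (m(G, X) = (7*G)*(-4) = -28*G)
m(1947, (S(-5) - 18)*4) - 1*(-402621) = -28*1947 - 1*(-402621) = -54516 + 402621 = 348105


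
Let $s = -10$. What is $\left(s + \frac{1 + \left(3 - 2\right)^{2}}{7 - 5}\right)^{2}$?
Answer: $81$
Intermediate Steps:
$\left(s + \frac{1 + \left(3 - 2\right)^{2}}{7 - 5}\right)^{2} = \left(-10 + \frac{1 + \left(3 - 2\right)^{2}}{7 - 5}\right)^{2} = \left(-10 + \frac{1 + 1^{2}}{2}\right)^{2} = \left(-10 + \left(1 + 1\right) \frac{1}{2}\right)^{2} = \left(-10 + 2 \cdot \frac{1}{2}\right)^{2} = \left(-10 + 1\right)^{2} = \left(-9\right)^{2} = 81$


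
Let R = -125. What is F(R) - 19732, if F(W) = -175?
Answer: -19907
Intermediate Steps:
F(R) - 19732 = -175 - 19732 = -19907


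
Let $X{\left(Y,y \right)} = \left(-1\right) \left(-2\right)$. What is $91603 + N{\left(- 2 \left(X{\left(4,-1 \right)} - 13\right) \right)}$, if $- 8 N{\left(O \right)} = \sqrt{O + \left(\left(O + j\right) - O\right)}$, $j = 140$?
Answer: $91603 - \frac{9 \sqrt{2}}{8} \approx 91601.0$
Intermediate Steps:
$X{\left(Y,y \right)} = 2$
$N{\left(O \right)} = - \frac{\sqrt{140 + O}}{8}$ ($N{\left(O \right)} = - \frac{\sqrt{O + \left(\left(O + 140\right) - O\right)}}{8} = - \frac{\sqrt{O + \left(\left(140 + O\right) - O\right)}}{8} = - \frac{\sqrt{O + 140}}{8} = - \frac{\sqrt{140 + O}}{8}$)
$91603 + N{\left(- 2 \left(X{\left(4,-1 \right)} - 13\right) \right)} = 91603 - \frac{\sqrt{140 - 2 \left(2 - 13\right)}}{8} = 91603 - \frac{\sqrt{140 - -22}}{8} = 91603 - \frac{\sqrt{140 + 22}}{8} = 91603 - \frac{\sqrt{162}}{8} = 91603 - \frac{9 \sqrt{2}}{8}$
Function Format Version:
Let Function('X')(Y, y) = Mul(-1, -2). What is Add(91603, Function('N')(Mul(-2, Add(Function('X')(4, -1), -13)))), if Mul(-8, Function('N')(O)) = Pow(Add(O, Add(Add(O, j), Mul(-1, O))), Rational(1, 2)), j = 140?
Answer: Add(91603, Mul(Rational(-9, 8), Pow(2, Rational(1, 2)))) ≈ 91601.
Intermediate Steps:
Function('X')(Y, y) = 2
Function('N')(O) = Mul(Rational(-1, 8), Pow(Add(140, O), Rational(1, 2))) (Function('N')(O) = Mul(Rational(-1, 8), Pow(Add(O, Add(Add(O, 140), Mul(-1, O))), Rational(1, 2))) = Mul(Rational(-1, 8), Pow(Add(O, Add(Add(140, O), Mul(-1, O))), Rational(1, 2))) = Mul(Rational(-1, 8), Pow(Add(O, 140), Rational(1, 2))) = Mul(Rational(-1, 8), Pow(Add(140, O), Rational(1, 2))))
Add(91603, Function('N')(Mul(-2, Add(Function('X')(4, -1), -13)))) = Add(91603, Mul(Rational(-1, 8), Pow(Add(140, Mul(-2, Add(2, -13))), Rational(1, 2)))) = Add(91603, Mul(Rational(-1, 8), Pow(Add(140, Mul(-2, -11)), Rational(1, 2)))) = Add(91603, Mul(Rational(-1, 8), Pow(Add(140, 22), Rational(1, 2)))) = Add(91603, Mul(Rational(-1, 8), Pow(162, Rational(1, 2)))) = Add(91603, Mul(Rational(-1, 8), Mul(9, Pow(2, Rational(1, 2))))) = Add(91603, Mul(Rational(-9, 8), Pow(2, Rational(1, 2))))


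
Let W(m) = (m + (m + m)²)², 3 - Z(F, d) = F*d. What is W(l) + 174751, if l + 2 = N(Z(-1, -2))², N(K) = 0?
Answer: 174947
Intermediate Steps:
Z(F, d) = 3 - F*d
l = -2 (l = -2 + 0² = -2 + 0 = -2)
W(m) = (m + 4*m²)² (W(m) = (m + (2*m)²)² = (m + 4*m²)²)
W(l) + 174751 = (-2)²*(1 + 4*(-2))² + 174751 = 4*(1 - 8)² + 174751 = 4*(-7)² + 174751 = 4*49 + 174751 = 196 + 174751 = 174947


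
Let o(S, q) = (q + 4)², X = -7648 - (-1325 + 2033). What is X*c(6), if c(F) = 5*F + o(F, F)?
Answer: -1086280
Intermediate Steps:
X = -8356 (X = -7648 - 1*708 = -7648 - 708 = -8356)
o(S, q) = (4 + q)²
c(F) = (4 + F)² + 5*F (c(F) = 5*F + (4 + F)² = (4 + F)² + 5*F)
X*c(6) = -8356*((4 + 6)² + 5*6) = -8356*(10² + 30) = -8356*(100 + 30) = -8356*130 = -1086280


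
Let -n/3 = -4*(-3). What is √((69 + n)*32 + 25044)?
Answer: 30*√29 ≈ 161.55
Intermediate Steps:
n = -36 (n = -(-12)*(-3) = -3*12 = -36)
√((69 + n)*32 + 25044) = √((69 - 36)*32 + 25044) = √(33*32 + 25044) = √(1056 + 25044) = √26100 = 30*√29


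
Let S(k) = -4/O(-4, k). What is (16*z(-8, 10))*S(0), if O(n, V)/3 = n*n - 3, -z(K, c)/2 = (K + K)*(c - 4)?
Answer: -4096/13 ≈ -315.08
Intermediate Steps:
z(K, c) = -4*K*(-4 + c) (z(K, c) = -2*(K + K)*(c - 4) = -2*2*K*(-4 + c) = -4*K*(-4 + c))
O(n, V) = -9 + 3*n**2 (O(n, V) = 3*(n*n - 3) = 3*(n**2 - 3) = 3*(-3 + n**2) = -9 + 3*n**2)
S(k) = -4/39 (S(k) = -4/(-9 + 3*(-4)**2) = -4/(-9 + 3*16) = -4/(-9 + 48) = -4/39)
(16*z(-8, 10))*S(0) = (16*(4*(-8)*(4 - 1*10)))*(-4/39) = (16*(4*(-8)*(4 - 10)))*(-4/39) = (16*(4*(-8)*(-6)))*(-4/39) = (16*192)*(-4/39) = 3072*(-4/39) = -4096/13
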